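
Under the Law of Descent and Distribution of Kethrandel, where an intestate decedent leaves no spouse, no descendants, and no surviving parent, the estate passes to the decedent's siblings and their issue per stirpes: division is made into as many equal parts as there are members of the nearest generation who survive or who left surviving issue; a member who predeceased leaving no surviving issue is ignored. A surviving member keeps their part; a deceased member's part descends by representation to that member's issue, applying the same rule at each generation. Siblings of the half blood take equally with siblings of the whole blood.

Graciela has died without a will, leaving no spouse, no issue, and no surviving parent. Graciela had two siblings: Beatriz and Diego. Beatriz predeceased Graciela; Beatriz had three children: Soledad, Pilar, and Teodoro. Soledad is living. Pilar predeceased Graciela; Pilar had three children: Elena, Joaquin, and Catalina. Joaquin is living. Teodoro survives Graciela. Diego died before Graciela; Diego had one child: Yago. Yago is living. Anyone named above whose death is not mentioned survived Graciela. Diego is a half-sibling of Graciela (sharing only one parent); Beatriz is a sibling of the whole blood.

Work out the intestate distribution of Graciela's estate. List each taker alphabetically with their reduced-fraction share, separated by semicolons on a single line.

Catalina 1/18; Elena 1/18; Joaquin 1/18; Soledad 1/6; Teodoro 1/6; Yago 1/2

No spouse, descendants, or parent survives, so the estate passes to Graciela's siblings per stirpes.
Half-blood and whole-blood siblings take equally under the stated rule.
The estate is divided into 2 equal shares of 1/2 among Beatriz, Diego.
Beatriz predeceased; the 1/2 allotted to Beatriz's branch passes to Beatriz's issue by representation.
The 1/2 is divided into 3 equal shares of 1/6 among Soledad, Pilar, Teodoro.
Soledad is living and takes 1/6.
Pilar predeceased; the 1/6 allotted to Pilar's branch passes to Pilar's issue by representation.
The 1/6 is divided into 3 equal shares of 1/18 among Elena, Joaquin, Catalina.
Elena is living and takes 1/18.
Joaquin is living and takes 1/18.
Catalina is living and takes 1/18.
Teodoro is living and takes 1/6.
Diego predeceased; the 1/2 allotted to Diego's branch passes to Diego's issue by representation.
Yago is the sole taker at this level and receives the full 1/2.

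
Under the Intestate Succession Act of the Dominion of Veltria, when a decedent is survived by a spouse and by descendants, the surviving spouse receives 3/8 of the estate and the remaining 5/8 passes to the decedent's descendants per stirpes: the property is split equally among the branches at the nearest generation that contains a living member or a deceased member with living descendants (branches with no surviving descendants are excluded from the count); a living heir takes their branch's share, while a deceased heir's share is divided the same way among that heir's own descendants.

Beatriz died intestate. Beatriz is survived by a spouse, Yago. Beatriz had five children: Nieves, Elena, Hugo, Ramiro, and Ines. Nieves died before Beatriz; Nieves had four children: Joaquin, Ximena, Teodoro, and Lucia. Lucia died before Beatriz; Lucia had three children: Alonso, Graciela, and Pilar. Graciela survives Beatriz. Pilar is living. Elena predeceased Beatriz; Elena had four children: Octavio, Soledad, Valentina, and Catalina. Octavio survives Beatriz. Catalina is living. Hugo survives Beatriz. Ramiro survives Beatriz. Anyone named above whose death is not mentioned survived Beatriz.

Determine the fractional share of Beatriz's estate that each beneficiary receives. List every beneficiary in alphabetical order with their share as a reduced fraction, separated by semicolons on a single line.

Yago, as surviving spouse, takes 3/8.
The remaining 5/8 passes to Beatriz's descendants per stirpes.
The 5/8 is divided into 5 equal shares of 1/8 among Nieves, Elena, Hugo, Ramiro, Ines.
Nieves predeceased; the 1/8 allotted to Nieves's branch passes to Nieves's issue by representation.
The 1/8 is divided into 4 equal shares of 1/32 among Joaquin, Ximena, Teodoro, Lucia.
Joaquin is living and takes 1/32.
Ximena is living and takes 1/32.
Teodoro is living and takes 1/32.
Lucia predeceased; the 1/32 allotted to Lucia's branch passes to Lucia's issue by representation.
The 1/32 is divided into 3 equal shares of 1/96 among Alonso, Graciela, Pilar.
Alonso is living and takes 1/96.
Graciela is living and takes 1/96.
Pilar is living and takes 1/96.
Elena predeceased; the 1/8 allotted to Elena's branch passes to Elena's issue by representation.
The 1/8 is divided into 4 equal shares of 1/32 among Octavio, Soledad, Valentina, Catalina.
Octavio is living and takes 1/32.
Soledad is living and takes 1/32.
Valentina is living and takes 1/32.
Catalina is living and takes 1/32.
Hugo is living and takes 1/8.
Ramiro is living and takes 1/8.
Ines is living and takes 1/8.

Alonso 1/96; Catalina 1/32; Graciela 1/96; Hugo 1/8; Ines 1/8; Joaquin 1/32; Octavio 1/32; Pilar 1/96; Ramiro 1/8; Soledad 1/32; Teodoro 1/32; Valentina 1/32; Ximena 1/32; Yago 3/8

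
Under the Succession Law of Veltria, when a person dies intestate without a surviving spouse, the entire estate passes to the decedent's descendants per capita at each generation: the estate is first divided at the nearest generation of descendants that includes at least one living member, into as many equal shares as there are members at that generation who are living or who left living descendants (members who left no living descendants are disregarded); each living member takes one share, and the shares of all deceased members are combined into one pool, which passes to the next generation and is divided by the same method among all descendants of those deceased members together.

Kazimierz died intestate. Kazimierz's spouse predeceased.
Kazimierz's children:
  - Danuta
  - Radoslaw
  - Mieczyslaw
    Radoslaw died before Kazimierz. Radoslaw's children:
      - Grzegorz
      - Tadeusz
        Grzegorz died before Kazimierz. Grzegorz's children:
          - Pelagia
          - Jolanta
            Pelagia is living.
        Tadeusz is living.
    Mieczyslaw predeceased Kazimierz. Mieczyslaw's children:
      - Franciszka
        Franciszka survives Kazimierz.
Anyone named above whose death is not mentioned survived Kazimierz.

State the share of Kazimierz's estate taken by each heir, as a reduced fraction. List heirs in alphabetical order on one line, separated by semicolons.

There is no surviving spouse, so the entire estate passes to Kazimierz's descendants per capita at each generation.
At generation 1 (Danuta, Radoslaw, Mieczyslaw) there are 3 shares of (1)/3 = 1/3 each.
Living: Danuta — each takes 1/3.
Deceased: Radoslaw and Mieczyslaw. Their combined 2/3 is pooled and carried to generation 2.
At generation 2 (Grzegorz, Tadeusz, Franciszka) there are 3 shares of (2/3)/3 = 2/9 each.
Living: Tadeusz and Franciszka — each takes 2/9.
Deceased: Grzegorz. That 2/9 share is carried to generation 3.
At generation 3 (Pelagia, Jolanta) there are 2 shares of (2/9)/2 = 1/9 each.
Living: Pelagia and Jolanta — each takes 1/9.

Danuta 1/3; Franciszka 2/9; Jolanta 1/9; Pelagia 1/9; Tadeusz 2/9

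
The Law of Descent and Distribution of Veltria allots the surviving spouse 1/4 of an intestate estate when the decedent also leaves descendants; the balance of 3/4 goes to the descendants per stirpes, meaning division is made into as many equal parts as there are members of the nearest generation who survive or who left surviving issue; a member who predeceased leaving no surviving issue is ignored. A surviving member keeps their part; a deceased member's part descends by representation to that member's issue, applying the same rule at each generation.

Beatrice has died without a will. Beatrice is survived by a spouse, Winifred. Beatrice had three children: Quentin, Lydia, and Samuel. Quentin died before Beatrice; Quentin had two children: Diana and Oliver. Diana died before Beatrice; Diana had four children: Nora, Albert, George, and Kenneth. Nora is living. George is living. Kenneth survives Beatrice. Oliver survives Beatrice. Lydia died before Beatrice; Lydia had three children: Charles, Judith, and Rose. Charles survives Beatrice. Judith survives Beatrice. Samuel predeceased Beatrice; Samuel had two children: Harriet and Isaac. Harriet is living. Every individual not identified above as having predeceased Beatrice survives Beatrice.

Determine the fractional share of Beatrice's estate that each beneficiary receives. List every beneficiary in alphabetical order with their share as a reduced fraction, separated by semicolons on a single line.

Winifred, as surviving spouse, takes 1/4.
The remaining 3/4 passes to Beatrice's descendants per stirpes.
The 3/4 is divided into 3 equal shares of 1/4 among Quentin, Lydia, Samuel.
Quentin predeceased; the 1/4 allotted to Quentin's branch passes to Quentin's issue by representation.
The 1/4 is divided into 2 equal shares of 1/8 among Diana, Oliver.
Diana predeceased; the 1/8 allotted to Diana's branch passes to Diana's issue by representation.
The 1/8 is divided into 4 equal shares of 1/32 among Nora, Albert, George, Kenneth.
Nora is living and takes 1/32.
Albert is living and takes 1/32.
George is living and takes 1/32.
Kenneth is living and takes 1/32.
Oliver is living and takes 1/8.
Lydia predeceased; the 1/4 allotted to Lydia's branch passes to Lydia's issue by representation.
The 1/4 is divided into 3 equal shares of 1/12 among Charles, Judith, Rose.
Charles is living and takes 1/12.
Judith is living and takes 1/12.
Rose is living and takes 1/12.
Samuel predeceased; the 1/4 allotted to Samuel's branch passes to Samuel's issue by representation.
The 1/4 is divided into 2 equal shares of 1/8 among Harriet, Isaac.
Harriet is living and takes 1/8.
Isaac is living and takes 1/8.

Albert 1/32; Charles 1/12; George 1/32; Harriet 1/8; Isaac 1/8; Judith 1/12; Kenneth 1/32; Nora 1/32; Oliver 1/8; Rose 1/12; Winifred 1/4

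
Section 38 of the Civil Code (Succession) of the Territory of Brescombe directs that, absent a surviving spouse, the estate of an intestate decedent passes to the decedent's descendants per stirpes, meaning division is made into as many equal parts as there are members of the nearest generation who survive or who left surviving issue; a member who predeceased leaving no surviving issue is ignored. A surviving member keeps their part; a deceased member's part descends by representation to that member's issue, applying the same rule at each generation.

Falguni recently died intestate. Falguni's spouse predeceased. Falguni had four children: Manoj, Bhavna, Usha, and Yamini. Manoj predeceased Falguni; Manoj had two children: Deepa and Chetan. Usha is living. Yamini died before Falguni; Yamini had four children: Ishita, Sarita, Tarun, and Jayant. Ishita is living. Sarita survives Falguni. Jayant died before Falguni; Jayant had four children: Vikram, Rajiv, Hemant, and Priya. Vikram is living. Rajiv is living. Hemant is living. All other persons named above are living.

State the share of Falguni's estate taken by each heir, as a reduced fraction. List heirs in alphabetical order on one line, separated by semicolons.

There is no surviving spouse, so the entire estate passes to Falguni's descendants per stirpes.
The estate is divided into 4 equal shares of 1/4 among Manoj, Bhavna, Usha, Yamini.
Manoj predeceased; the 1/4 allotted to Manoj's branch passes to Manoj's issue by representation.
The 1/4 is divided into 2 equal shares of 1/8 among Deepa, Chetan.
Deepa is living and takes 1/8.
Chetan is living and takes 1/8.
Bhavna is living and takes 1/4.
Usha is living and takes 1/4.
Yamini predeceased; the 1/4 allotted to Yamini's branch passes to Yamini's issue by representation.
The 1/4 is divided into 4 equal shares of 1/16 among Ishita, Sarita, Tarun, Jayant.
Ishita is living and takes 1/16.
Sarita is living and takes 1/16.
Tarun is living and takes 1/16.
Jayant predeceased; the 1/16 allotted to Jayant's branch passes to Jayant's issue by representation.
The 1/16 is divided into 4 equal shares of 1/64 among Vikram, Rajiv, Hemant, Priya.
Vikram is living and takes 1/64.
Rajiv is living and takes 1/64.
Hemant is living and takes 1/64.
Priya is living and takes 1/64.

Bhavna 1/4; Chetan 1/8; Deepa 1/8; Hemant 1/64; Ishita 1/16; Priya 1/64; Rajiv 1/64; Sarita 1/16; Tarun 1/16; Usha 1/4; Vikram 1/64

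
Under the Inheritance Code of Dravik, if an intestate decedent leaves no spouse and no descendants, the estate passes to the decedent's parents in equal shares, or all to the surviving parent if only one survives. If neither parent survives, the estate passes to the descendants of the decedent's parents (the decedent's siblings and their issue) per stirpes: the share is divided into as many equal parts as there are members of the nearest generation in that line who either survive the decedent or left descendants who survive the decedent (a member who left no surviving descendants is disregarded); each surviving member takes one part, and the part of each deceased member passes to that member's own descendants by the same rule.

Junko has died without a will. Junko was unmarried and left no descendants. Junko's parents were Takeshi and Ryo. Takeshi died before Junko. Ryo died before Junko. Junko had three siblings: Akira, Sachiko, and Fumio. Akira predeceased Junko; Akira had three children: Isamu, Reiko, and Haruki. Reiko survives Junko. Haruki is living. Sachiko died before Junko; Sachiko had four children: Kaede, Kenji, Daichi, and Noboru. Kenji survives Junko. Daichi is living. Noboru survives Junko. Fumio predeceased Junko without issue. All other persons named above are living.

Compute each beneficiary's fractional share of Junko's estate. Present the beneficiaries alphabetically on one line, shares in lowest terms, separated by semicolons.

Daichi 1/8; Haruki 1/6; Isamu 1/6; Kaede 1/8; Kenji 1/8; Noboru 1/8; Reiko 1/6

Neither parent survives and there are no descendants, so the estate passes to Junko's siblings and their issue per stirpes.
Fumio left no surviving issue, so that branch lapses and is disregarded.
The estate is divided into 2 equal shares of 1/2 among Akira, Sachiko.
Akira predeceased; the 1/2 allotted to Akira's branch passes to Akira's issue by representation.
The 1/2 is divided into 3 equal shares of 1/6 among Isamu, Reiko, Haruki.
Isamu is living and takes 1/6.
Reiko is living and takes 1/6.
Haruki is living and takes 1/6.
Sachiko predeceased; the 1/2 allotted to Sachiko's branch passes to Sachiko's issue by representation.
The 1/2 is divided into 4 equal shares of 1/8 among Kaede, Kenji, Daichi, Noboru.
Kaede is living and takes 1/8.
Kenji is living and takes 1/8.
Daichi is living and takes 1/8.
Noboru is living and takes 1/8.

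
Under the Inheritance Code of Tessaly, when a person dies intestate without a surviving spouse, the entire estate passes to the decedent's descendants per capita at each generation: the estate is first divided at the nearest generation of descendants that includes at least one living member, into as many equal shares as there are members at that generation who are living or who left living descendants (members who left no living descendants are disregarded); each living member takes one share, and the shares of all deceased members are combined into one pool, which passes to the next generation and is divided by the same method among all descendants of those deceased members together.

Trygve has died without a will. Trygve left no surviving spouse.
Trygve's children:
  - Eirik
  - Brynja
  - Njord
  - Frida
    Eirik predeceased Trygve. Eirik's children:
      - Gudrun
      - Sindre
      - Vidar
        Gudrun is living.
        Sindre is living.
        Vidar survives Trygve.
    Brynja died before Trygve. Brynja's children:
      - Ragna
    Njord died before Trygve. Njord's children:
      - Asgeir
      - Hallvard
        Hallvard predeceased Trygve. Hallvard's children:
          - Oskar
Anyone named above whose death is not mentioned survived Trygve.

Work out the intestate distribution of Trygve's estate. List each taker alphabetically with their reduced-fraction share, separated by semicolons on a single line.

There is no surviving spouse, so the entire estate passes to Trygve's descendants per capita at each generation.
At generation 1 (Eirik, Brynja, Njord, Frida) there are 4 shares of (1)/4 = 1/4 each.
Living: Frida — each takes 1/4.
Deceased: Eirik, Brynja, and Njord. Their combined 3/4 is pooled and carried to generation 2.
At generation 2 (Gudrun, Sindre, Vidar, Ragna, Asgeir, Hallvard) there are 6 shares of (3/4)/6 = 1/8 each.
Living: Gudrun, Sindre, Vidar, Ragna, and Asgeir — each takes 1/8.
Deceased: Hallvard. That 1/8 share is carried to generation 3.
At generation 3 (Oskar) there are 1 shares of (1/8)/1 = 1/8 each.
Living: Oskar — each takes 1/8.

Asgeir 1/8; Frida 1/4; Gudrun 1/8; Oskar 1/8; Ragna 1/8; Sindre 1/8; Vidar 1/8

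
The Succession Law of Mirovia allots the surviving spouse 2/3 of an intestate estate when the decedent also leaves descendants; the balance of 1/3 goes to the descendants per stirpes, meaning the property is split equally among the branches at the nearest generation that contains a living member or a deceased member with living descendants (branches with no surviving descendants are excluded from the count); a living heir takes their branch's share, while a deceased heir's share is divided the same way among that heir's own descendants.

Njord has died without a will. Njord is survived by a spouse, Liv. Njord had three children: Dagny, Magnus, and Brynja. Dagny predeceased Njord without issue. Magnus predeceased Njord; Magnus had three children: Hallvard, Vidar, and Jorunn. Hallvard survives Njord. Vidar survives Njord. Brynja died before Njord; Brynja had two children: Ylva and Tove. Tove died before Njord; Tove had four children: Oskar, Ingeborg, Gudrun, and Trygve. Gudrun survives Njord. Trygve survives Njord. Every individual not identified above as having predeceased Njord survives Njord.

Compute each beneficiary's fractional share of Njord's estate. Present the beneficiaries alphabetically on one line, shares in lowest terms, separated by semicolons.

Liv, as surviving spouse, takes 2/3.
The remaining 1/3 passes to Njord's descendants per stirpes.
Dagny left no surviving issue, so that branch lapses and is disregarded.
The 1/3 is divided into 2 equal shares of 1/6 among Magnus, Brynja.
Magnus predeceased; the 1/6 allotted to Magnus's branch passes to Magnus's issue by representation.
The 1/6 is divided into 3 equal shares of 1/18 among Hallvard, Vidar, Jorunn.
Hallvard is living and takes 1/18.
Vidar is living and takes 1/18.
Jorunn is living and takes 1/18.
Brynja predeceased; the 1/6 allotted to Brynja's branch passes to Brynja's issue by representation.
The 1/6 is divided into 2 equal shares of 1/12 among Ylva, Tove.
Ylva is living and takes 1/12.
Tove predeceased; the 1/12 allotted to Tove's branch passes to Tove's issue by representation.
The 1/12 is divided into 4 equal shares of 1/48 among Oskar, Ingeborg, Gudrun, Trygve.
Oskar is living and takes 1/48.
Ingeborg is living and takes 1/48.
Gudrun is living and takes 1/48.
Trygve is living and takes 1/48.

Gudrun 1/48; Hallvard 1/18; Ingeborg 1/48; Jorunn 1/18; Liv 2/3; Oskar 1/48; Trygve 1/48; Vidar 1/18; Ylva 1/12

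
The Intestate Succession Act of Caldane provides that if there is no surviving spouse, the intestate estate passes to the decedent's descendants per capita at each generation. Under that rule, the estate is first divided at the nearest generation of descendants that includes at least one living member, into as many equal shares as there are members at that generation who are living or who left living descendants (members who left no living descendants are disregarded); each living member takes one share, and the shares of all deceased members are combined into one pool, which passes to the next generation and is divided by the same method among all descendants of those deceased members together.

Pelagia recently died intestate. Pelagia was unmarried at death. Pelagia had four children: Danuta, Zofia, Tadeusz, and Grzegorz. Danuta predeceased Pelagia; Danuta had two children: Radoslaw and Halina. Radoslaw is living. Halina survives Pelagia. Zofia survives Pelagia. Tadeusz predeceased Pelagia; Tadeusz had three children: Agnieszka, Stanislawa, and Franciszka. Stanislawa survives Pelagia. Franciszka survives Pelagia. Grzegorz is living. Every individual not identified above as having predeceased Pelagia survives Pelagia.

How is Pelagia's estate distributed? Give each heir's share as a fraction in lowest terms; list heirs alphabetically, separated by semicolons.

Agnieszka 1/10; Franciszka 1/10; Grzegorz 1/4; Halina 1/10; Radoslaw 1/10; Stanislawa 1/10; Zofia 1/4

There is no surviving spouse, so the entire estate passes to Pelagia's descendants per capita at each generation.
At generation 1 (Danuta, Zofia, Tadeusz, Grzegorz) there are 4 shares of (1)/4 = 1/4 each.
Living: Zofia and Grzegorz — each takes 1/4.
Deceased: Danuta and Tadeusz. Their combined 1/2 is pooled and carried to generation 2.
At generation 2 (Radoslaw, Halina, Agnieszka, Stanislawa, Franciszka) there are 5 shares of (1/2)/5 = 1/10 each.
Living: Radoslaw, Halina, Agnieszka, Stanislawa, and Franciszka — each takes 1/10.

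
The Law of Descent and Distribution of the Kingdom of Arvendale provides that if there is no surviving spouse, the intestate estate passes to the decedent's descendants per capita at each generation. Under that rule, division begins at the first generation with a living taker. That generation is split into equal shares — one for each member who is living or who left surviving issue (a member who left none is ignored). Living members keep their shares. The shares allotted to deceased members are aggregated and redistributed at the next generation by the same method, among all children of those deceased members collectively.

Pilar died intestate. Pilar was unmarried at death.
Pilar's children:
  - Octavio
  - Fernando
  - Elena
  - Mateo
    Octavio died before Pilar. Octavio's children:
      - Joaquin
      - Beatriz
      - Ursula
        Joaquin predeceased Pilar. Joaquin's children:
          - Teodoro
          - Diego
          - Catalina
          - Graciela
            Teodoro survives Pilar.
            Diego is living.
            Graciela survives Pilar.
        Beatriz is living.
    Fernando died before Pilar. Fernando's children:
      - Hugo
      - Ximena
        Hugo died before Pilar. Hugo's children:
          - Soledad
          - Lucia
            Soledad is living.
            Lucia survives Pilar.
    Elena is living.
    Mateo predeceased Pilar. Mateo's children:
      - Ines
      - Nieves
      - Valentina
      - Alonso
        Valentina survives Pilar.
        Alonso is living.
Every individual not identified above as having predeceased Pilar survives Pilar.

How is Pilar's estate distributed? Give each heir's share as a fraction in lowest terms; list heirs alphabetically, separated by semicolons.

Alonso 1/12; Beatriz 1/12; Catalina 1/36; Diego 1/36; Elena 1/4; Graciela 1/36; Ines 1/12; Lucia 1/36; Nieves 1/12; Soledad 1/36; Teodoro 1/36; Ursula 1/12; Valentina 1/12; Ximena 1/12

There is no surviving spouse, so the entire estate passes to Pilar's descendants per capita at each generation.
At generation 1 (Octavio, Fernando, Elena, Mateo) there are 4 shares of (1)/4 = 1/4 each.
Living: Elena — each takes 1/4.
Deceased: Octavio, Fernando, and Mateo. Their combined 3/4 is pooled and carried to generation 2.
At generation 2 (Joaquin, Beatriz, Ursula, Hugo, Ximena, Ines, Nieves, Valentina, Alonso) there are 9 shares of (3/4)/9 = 1/12 each.
Living: Beatriz, Ursula, Ximena, Ines, Nieves, Valentina, and Alonso — each takes 1/12.
Deceased: Joaquin and Hugo. Their combined 1/6 is pooled and carried to generation 3.
At generation 3 (Teodoro, Diego, Catalina, Graciela, Soledad, Lucia) there are 6 shares of (1/6)/6 = 1/36 each.
Living: Teodoro, Diego, Catalina, Graciela, Soledad, and Lucia — each takes 1/36.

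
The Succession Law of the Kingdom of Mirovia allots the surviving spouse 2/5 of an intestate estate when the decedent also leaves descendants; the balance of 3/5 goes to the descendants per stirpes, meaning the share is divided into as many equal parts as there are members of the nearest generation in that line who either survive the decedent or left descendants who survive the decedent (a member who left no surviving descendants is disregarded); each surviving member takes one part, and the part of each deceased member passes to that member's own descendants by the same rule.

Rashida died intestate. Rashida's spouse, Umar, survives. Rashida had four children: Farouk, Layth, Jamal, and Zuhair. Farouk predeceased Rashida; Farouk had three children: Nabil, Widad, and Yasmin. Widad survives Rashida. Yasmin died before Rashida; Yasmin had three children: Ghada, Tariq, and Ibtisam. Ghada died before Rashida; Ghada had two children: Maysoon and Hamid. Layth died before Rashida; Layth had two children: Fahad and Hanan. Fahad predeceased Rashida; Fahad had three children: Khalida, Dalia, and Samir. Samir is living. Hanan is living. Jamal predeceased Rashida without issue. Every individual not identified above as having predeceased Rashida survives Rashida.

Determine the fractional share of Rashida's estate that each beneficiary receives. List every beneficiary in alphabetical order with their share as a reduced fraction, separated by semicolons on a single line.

Dalia 1/30; Hamid 1/90; Hanan 1/10; Ibtisam 1/45; Khalida 1/30; Maysoon 1/90; Nabil 1/15; Samir 1/30; Tariq 1/45; Umar 2/5; Widad 1/15; Zuhair 1/5

Umar, as surviving spouse, takes 2/5.
The remaining 3/5 passes to Rashida's descendants per stirpes.
Jamal left no surviving issue, so that branch lapses and is disregarded.
The 3/5 is divided into 3 equal shares of 1/5 among Farouk, Layth, Zuhair.
Farouk predeceased; the 1/5 allotted to Farouk's branch passes to Farouk's issue by representation.
The 1/5 is divided into 3 equal shares of 1/15 among Nabil, Widad, Yasmin.
Nabil is living and takes 1/15.
Widad is living and takes 1/15.
Yasmin predeceased; the 1/15 allotted to Yasmin's branch passes to Yasmin's issue by representation.
The 1/15 is divided into 3 equal shares of 1/45 among Ghada, Tariq, Ibtisam.
Ghada predeceased; the 1/45 allotted to Ghada's branch passes to Ghada's issue by representation.
The 1/45 is divided into 2 equal shares of 1/90 among Maysoon, Hamid.
Maysoon is living and takes 1/90.
Hamid is living and takes 1/90.
Tariq is living and takes 1/45.
Ibtisam is living and takes 1/45.
Layth predeceased; the 1/5 allotted to Layth's branch passes to Layth's issue by representation.
The 1/5 is divided into 2 equal shares of 1/10 among Fahad, Hanan.
Fahad predeceased; the 1/10 allotted to Fahad's branch passes to Fahad's issue by representation.
The 1/10 is divided into 3 equal shares of 1/30 among Khalida, Dalia, Samir.
Khalida is living and takes 1/30.
Dalia is living and takes 1/30.
Samir is living and takes 1/30.
Hanan is living and takes 1/10.
Zuhair is living and takes 1/5.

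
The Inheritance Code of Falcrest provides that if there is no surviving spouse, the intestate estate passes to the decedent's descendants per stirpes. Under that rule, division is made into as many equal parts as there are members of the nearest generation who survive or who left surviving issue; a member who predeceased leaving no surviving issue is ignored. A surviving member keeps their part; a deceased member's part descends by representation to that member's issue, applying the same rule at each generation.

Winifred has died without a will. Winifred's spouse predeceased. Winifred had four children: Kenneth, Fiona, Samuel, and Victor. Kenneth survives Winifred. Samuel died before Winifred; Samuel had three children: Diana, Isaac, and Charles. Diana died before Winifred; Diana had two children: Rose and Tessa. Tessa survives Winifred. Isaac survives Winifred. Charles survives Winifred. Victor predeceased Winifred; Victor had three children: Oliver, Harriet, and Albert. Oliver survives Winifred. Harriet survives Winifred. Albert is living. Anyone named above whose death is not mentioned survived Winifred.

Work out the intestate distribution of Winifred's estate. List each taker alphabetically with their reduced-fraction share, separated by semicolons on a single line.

There is no surviving spouse, so the entire estate passes to Winifred's descendants per stirpes.
The estate is divided into 4 equal shares of 1/4 among Kenneth, Fiona, Samuel, Victor.
Kenneth is living and takes 1/4.
Fiona is living and takes 1/4.
Samuel predeceased; the 1/4 allotted to Samuel's branch passes to Samuel's issue by representation.
The 1/4 is divided into 3 equal shares of 1/12 among Diana, Isaac, Charles.
Diana predeceased; the 1/12 allotted to Diana's branch passes to Diana's issue by representation.
The 1/12 is divided into 2 equal shares of 1/24 among Rose, Tessa.
Rose is living and takes 1/24.
Tessa is living and takes 1/24.
Isaac is living and takes 1/12.
Charles is living and takes 1/12.
Victor predeceased; the 1/4 allotted to Victor's branch passes to Victor's issue by representation.
The 1/4 is divided into 3 equal shares of 1/12 among Oliver, Harriet, Albert.
Oliver is living and takes 1/12.
Harriet is living and takes 1/12.
Albert is living and takes 1/12.

Albert 1/12; Charles 1/12; Fiona 1/4; Harriet 1/12; Isaac 1/12; Kenneth 1/4; Oliver 1/12; Rose 1/24; Tessa 1/24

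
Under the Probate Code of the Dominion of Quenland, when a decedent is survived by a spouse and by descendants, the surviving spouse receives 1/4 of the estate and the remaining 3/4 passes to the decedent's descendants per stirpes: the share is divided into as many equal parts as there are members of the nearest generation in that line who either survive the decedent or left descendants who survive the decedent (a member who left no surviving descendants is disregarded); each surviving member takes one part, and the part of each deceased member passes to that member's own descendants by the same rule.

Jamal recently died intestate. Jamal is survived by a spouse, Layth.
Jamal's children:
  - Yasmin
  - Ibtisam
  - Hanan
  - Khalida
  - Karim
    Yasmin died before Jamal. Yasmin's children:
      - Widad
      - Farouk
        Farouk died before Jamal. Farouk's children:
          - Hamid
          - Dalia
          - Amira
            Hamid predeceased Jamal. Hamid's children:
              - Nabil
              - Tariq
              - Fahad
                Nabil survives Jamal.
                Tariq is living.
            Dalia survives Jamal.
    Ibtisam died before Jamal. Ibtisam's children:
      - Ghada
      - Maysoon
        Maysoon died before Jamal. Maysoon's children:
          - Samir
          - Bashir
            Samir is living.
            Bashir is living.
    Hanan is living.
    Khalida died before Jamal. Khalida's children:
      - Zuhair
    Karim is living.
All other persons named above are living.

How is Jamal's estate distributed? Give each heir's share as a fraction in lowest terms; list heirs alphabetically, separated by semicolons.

Amira 1/40; Bashir 3/80; Dalia 1/40; Fahad 1/120; Ghada 3/40; Hanan 3/20; Karim 3/20; Layth 1/4; Nabil 1/120; Samir 3/80; Tariq 1/120; Widad 3/40; Zuhair 3/20

Layth, as surviving spouse, takes 1/4.
The remaining 3/4 passes to Jamal's descendants per stirpes.
The 3/4 is divided into 5 equal shares of 3/20 among Yasmin, Ibtisam, Hanan, Khalida, Karim.
Yasmin predeceased; the 3/20 allotted to Yasmin's branch passes to Yasmin's issue by representation.
The 3/20 is divided into 2 equal shares of 3/40 among Widad, Farouk.
Widad is living and takes 3/40.
Farouk predeceased; the 3/40 allotted to Farouk's branch passes to Farouk's issue by representation.
The 3/40 is divided into 3 equal shares of 1/40 among Hamid, Dalia, Amira.
Hamid predeceased; the 1/40 allotted to Hamid's branch passes to Hamid's issue by representation.
The 1/40 is divided into 3 equal shares of 1/120 among Nabil, Tariq, Fahad.
Nabil is living and takes 1/120.
Tariq is living and takes 1/120.
Fahad is living and takes 1/120.
Dalia is living and takes 1/40.
Amira is living and takes 1/40.
Ibtisam predeceased; the 3/20 allotted to Ibtisam's branch passes to Ibtisam's issue by representation.
The 3/20 is divided into 2 equal shares of 3/40 among Ghada, Maysoon.
Ghada is living and takes 3/40.
Maysoon predeceased; the 3/40 allotted to Maysoon's branch passes to Maysoon's issue by representation.
The 3/40 is divided into 2 equal shares of 3/80 among Samir, Bashir.
Samir is living and takes 3/80.
Bashir is living and takes 3/80.
Hanan is living and takes 3/20.
Khalida predeceased; the 3/20 allotted to Khalida's branch passes to Khalida's issue by representation.
Zuhair is the sole taker at this level and receives the full 3/20.
Karim is living and takes 3/20.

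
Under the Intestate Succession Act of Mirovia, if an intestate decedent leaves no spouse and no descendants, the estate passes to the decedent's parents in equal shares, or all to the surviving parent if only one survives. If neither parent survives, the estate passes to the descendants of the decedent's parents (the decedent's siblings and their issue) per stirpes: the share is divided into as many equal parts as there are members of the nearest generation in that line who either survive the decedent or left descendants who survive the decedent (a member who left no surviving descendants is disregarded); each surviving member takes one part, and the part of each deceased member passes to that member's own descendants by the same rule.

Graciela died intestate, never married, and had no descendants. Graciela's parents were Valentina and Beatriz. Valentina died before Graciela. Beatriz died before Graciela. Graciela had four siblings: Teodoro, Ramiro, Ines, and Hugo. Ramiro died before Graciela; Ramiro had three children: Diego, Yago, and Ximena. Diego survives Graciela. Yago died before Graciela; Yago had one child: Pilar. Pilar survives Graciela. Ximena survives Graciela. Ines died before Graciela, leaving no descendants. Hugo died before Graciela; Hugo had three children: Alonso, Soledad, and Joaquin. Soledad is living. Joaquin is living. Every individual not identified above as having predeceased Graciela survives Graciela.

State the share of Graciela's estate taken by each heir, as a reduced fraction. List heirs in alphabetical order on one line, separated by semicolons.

Neither parent survives and there are no descendants, so the estate passes to Graciela's siblings and their issue per stirpes.
Ines left no surviving issue, so that branch lapses and is disregarded.
The estate is divided into 3 equal shares of 1/3 among Teodoro, Ramiro, Hugo.
Teodoro is living and takes 1/3.
Ramiro predeceased; the 1/3 allotted to Ramiro's branch passes to Ramiro's issue by representation.
The 1/3 is divided into 3 equal shares of 1/9 among Diego, Yago, Ximena.
Diego is living and takes 1/9.
Yago predeceased; the 1/9 allotted to Yago's branch passes to Yago's issue by representation.
Pilar is the sole taker at this level and receives the full 1/9.
Ximena is living and takes 1/9.
Hugo predeceased; the 1/3 allotted to Hugo's branch passes to Hugo's issue by representation.
The 1/3 is divided into 3 equal shares of 1/9 among Alonso, Soledad, Joaquin.
Alonso is living and takes 1/9.
Soledad is living and takes 1/9.
Joaquin is living and takes 1/9.

Alonso 1/9; Diego 1/9; Joaquin 1/9; Pilar 1/9; Soledad 1/9; Teodoro 1/3; Ximena 1/9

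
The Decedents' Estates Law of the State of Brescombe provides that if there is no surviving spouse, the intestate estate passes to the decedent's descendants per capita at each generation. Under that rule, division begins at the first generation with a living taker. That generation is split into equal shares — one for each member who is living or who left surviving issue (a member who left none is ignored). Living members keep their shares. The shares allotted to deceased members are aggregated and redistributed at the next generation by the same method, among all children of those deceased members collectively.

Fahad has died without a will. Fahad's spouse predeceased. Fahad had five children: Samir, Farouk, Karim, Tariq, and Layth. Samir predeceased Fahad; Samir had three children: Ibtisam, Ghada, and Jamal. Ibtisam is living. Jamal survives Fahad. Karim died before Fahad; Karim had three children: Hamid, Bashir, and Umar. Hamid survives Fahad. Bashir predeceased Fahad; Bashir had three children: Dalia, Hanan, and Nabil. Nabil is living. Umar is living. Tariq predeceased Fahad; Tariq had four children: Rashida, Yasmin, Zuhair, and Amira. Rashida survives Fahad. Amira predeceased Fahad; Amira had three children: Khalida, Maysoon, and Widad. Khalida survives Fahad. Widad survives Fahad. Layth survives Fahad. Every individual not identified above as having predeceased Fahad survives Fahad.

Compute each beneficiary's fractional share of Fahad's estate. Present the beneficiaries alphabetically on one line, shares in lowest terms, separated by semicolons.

There is no surviving spouse, so the entire estate passes to Fahad's descendants per capita at each generation.
At generation 1 (Samir, Farouk, Karim, Tariq, Layth) there are 5 shares of (1)/5 = 1/5 each.
Living: Farouk and Layth — each takes 1/5.
Deceased: Samir, Karim, and Tariq. Their combined 3/5 is pooled and carried to generation 2.
At generation 2 (Ibtisam, Ghada, Jamal, Hamid, Bashir, Umar, Rashida, Yasmin, Zuhair, Amira) there are 10 shares of (3/5)/10 = 3/50 each.
Living: Ibtisam, Ghada, Jamal, Hamid, Umar, Rashida, Yasmin, and Zuhair — each takes 3/50.
Deceased: Bashir and Amira. Their combined 3/25 is pooled and carried to generation 3.
At generation 3 (Dalia, Hanan, Nabil, Khalida, Maysoon, Widad) there are 6 shares of (3/25)/6 = 1/50 each.
Living: Dalia, Hanan, Nabil, Khalida, Maysoon, and Widad — each takes 1/50.

Dalia 1/50; Farouk 1/5; Ghada 3/50; Hamid 3/50; Hanan 1/50; Ibtisam 3/50; Jamal 3/50; Khalida 1/50; Layth 1/5; Maysoon 1/50; Nabil 1/50; Rashida 3/50; Umar 3/50; Widad 1/50; Yasmin 3/50; Zuhair 3/50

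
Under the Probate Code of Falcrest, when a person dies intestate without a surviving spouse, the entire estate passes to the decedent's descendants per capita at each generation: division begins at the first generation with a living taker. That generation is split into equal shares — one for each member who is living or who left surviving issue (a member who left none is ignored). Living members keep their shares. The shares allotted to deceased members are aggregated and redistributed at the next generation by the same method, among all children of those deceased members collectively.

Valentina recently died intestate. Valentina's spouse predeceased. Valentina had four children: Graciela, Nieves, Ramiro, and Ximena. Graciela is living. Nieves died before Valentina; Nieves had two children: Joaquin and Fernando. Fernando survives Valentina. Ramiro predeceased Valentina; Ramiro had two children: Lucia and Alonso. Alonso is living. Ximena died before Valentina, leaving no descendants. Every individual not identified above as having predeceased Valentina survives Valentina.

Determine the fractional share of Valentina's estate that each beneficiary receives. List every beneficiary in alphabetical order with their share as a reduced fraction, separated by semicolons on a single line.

Alonso 1/6; Fernando 1/6; Graciela 1/3; Joaquin 1/6; Lucia 1/6

There is no surviving spouse, so the entire estate passes to Valentina's descendants per capita at each generation.
At generation 1 (Graciela, Nieves, Ramiro) there are 3 shares of (1)/3 = 1/3 each.
Living: Graciela — each takes 1/3.
Deceased: Nieves and Ramiro. Their combined 2/3 is pooled and carried to generation 2.
At generation 2 (Joaquin, Fernando, Lucia, Alonso) there are 4 shares of (2/3)/4 = 1/6 each.
Living: Joaquin, Fernando, Lucia, and Alonso — each takes 1/6.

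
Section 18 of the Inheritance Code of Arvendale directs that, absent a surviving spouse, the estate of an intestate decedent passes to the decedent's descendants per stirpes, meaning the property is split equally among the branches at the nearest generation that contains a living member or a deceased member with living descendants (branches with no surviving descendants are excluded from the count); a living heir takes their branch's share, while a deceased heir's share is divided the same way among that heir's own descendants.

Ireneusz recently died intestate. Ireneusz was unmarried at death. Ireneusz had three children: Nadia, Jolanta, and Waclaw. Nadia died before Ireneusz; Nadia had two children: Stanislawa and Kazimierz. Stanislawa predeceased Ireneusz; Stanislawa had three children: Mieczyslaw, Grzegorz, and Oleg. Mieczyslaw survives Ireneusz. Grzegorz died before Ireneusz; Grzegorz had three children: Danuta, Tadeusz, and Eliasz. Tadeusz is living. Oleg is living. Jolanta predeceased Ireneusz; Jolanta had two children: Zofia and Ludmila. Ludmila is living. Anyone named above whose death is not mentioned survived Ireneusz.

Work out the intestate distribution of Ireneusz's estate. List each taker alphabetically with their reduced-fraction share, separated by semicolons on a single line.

Danuta 1/54; Eliasz 1/54; Kazimierz 1/6; Ludmila 1/6; Mieczyslaw 1/18; Oleg 1/18; Tadeusz 1/54; Waclaw 1/3; Zofia 1/6

There is no surviving spouse, so the entire estate passes to Ireneusz's descendants per stirpes.
The estate is divided into 3 equal shares of 1/3 among Nadia, Jolanta, Waclaw.
Nadia predeceased; the 1/3 allotted to Nadia's branch passes to Nadia's issue by representation.
The 1/3 is divided into 2 equal shares of 1/6 among Stanislawa, Kazimierz.
Stanislawa predeceased; the 1/6 allotted to Stanislawa's branch passes to Stanislawa's issue by representation.
The 1/6 is divided into 3 equal shares of 1/18 among Mieczyslaw, Grzegorz, Oleg.
Mieczyslaw is living and takes 1/18.
Grzegorz predeceased; the 1/18 allotted to Grzegorz's branch passes to Grzegorz's issue by representation.
The 1/18 is divided into 3 equal shares of 1/54 among Danuta, Tadeusz, Eliasz.
Danuta is living and takes 1/54.
Tadeusz is living and takes 1/54.
Eliasz is living and takes 1/54.
Oleg is living and takes 1/18.
Kazimierz is living and takes 1/6.
Jolanta predeceased; the 1/3 allotted to Jolanta's branch passes to Jolanta's issue by representation.
The 1/3 is divided into 2 equal shares of 1/6 among Zofia, Ludmila.
Zofia is living and takes 1/6.
Ludmila is living and takes 1/6.
Waclaw is living and takes 1/3.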